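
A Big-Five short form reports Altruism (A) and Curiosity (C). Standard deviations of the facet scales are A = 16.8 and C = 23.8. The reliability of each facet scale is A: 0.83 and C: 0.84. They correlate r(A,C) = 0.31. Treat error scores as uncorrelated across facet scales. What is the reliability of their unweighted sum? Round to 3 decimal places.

0.874

Var(A+C) = 16.8² + 23.8² + 2·[16.8·23.8·0.31] = 848.68 + 247.901 = 1096.58.
Because errors are independent across components, Cov(Tᵢ,Tⱼ) = Cov(Xᵢ,Xⱼ); the off-diagonal part of the true-score variance is the same as above.
True-score variance = [16.8²·0.83 + 23.8²·0.84] + 247.901 = 710.069 + 247.901 = 957.97.
Reliability = 957.97 / 1096.58 = 0.874.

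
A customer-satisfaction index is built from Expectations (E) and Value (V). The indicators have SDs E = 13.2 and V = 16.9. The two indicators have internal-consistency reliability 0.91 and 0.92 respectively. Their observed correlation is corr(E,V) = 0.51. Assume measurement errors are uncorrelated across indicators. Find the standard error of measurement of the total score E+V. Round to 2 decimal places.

Var(total) = 459.85 + 227.542 = 687.392.
True-score variance = 421.32 + 227.542 = 648.861, so reliability = 0.9439.
Error variance = 687.392 − 648.861 = 38.5304; SEM = √38.5304 = 6.21.

6.21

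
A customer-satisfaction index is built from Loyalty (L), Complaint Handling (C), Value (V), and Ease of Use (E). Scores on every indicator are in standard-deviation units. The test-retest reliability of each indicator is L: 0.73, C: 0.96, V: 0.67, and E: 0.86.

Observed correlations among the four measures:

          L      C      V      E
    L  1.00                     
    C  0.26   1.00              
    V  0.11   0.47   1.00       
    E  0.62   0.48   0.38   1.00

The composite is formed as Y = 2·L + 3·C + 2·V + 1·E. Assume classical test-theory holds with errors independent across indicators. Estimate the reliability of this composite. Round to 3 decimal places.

Var(Y) = 2² + 3² + 2² + 1 + 2·[6·0.26 + 4·0.11 + 2·0.62 + 6·0.47 + 3·0.48 + 2·0.38] = 18 + 16.52 = 34.52.
Under uncorrelated errors the observed covariances equal the true-score covariances, so only the own-variance terms attenuate.
True-score variance = [2²·0.73 + 3²·0.96 + 2²·0.67 + 0.86] + 16.52 = 15.1 + 16.52 = 31.62.
Reliability = 31.62 / 34.52 = 0.916.

0.916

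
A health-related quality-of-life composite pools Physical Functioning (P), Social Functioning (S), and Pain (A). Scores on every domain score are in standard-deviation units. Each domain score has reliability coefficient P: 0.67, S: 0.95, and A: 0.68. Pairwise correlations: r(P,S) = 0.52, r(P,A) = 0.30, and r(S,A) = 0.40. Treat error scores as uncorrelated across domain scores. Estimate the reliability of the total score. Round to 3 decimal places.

Var(P+S+A) = 3 + 2·[0.52 + 0.30 + 0.40] = 3 + 2.44 = 5.44.
With uncorrelated errors the cross-covariances are all true-score covariance, so they carry over unchanged; only the diagonal terms shrink to ρᵢσᵢ².
True-score variance = [0.67 + 0.95 + 0.68] + 2.44 = 2.3 + 2.44 = 4.74.
Reliability = 4.74 / 5.44 = 0.871.

0.871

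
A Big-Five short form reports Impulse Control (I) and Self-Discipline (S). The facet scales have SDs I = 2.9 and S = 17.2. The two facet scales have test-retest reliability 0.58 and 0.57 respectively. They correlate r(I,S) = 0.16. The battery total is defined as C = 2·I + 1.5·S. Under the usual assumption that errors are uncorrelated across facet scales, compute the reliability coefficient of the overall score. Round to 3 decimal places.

0.598

Var(C) = 2²·2.9² + 1.5²·17.2² + 2·[3·2.9·17.2·0.16] = 699.28 + 47.8848 = 747.165.
Because errors are independent across components, Cov(Tᵢ,Tⱼ) = Cov(Xᵢ,Xⱼ); the off-diagonal part of the true-score variance is the same as above.
True-score variance = [2²·2.9²·0.58 + 1.5²·17.2²·0.57] + 47.8848 = 398.926 + 47.8848 = 446.811.
Reliability = 446.811 / 747.165 = 0.598.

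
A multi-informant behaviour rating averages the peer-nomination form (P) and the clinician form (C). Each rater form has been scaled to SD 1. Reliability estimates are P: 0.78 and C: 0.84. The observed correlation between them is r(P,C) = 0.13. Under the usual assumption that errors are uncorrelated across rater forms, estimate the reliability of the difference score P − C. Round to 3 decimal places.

0.782

Var(P−C) = 1 + 1 − 2·0.13 = 2 − 0.26 = 1.74.
Under uncorrelated errors the observed covariances equal the true-score covariances, so only the own-variance terms attenuate.
True-score variance = [0.78 + 0.84] − 0.26 = 1.62 − 0.26 = 1.36.
Reliability = 1.36 / 1.74 = 0.782.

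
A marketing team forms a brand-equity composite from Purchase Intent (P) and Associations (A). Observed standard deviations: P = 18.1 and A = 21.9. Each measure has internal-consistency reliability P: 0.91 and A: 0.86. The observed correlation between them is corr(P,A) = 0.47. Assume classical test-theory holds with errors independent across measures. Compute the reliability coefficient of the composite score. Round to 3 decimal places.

0.918

Var(P+A) = 18.1² + 21.9² + 2·[18.1·21.9·0.47] = 807.22 + 372.607 = 1179.83.
Under uncorrelated errors the observed covariances equal the true-score covariances, so only the own-variance terms attenuate.
True-score variance = [18.1²·0.91 + 21.9²·0.86] + 372.607 = 710.59 + 372.607 = 1083.2.
Reliability = 1083.2 / 1179.83 = 0.918.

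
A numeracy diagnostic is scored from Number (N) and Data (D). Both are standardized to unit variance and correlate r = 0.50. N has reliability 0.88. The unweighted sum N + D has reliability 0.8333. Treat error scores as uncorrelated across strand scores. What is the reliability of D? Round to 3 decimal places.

0.620

Var(N+D) = 2 + 2·0.50 = 3.000.
True-score variance = ρ_N + ρ_D + 2·0.50, so 0.8333 = (0.88 + ρ_D + 1.00) / 3.000.
ρ_D = 0.8333·3.000 − 0.88 − 1.00 = 0.620.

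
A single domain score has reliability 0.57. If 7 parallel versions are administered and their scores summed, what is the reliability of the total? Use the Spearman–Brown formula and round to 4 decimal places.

0.9027

ρ_k = kρ / (1 + (k−1)ρ) = 7·0.57 / (1 + 6·0.57) = 3.990 / 4.420 = 0.9027.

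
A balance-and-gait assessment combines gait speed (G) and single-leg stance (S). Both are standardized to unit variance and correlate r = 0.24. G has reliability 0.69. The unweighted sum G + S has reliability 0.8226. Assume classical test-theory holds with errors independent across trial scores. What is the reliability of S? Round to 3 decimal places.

Var(G+S) = 2 + 2·0.24 = 2.480.
True-score variance = ρ_G + ρ_S + 2·0.24, so 0.8226 = (0.69 + ρ_S + 0.48) / 2.480.
ρ_S = 0.8226·2.480 − 0.69 − 0.48 = 0.870.

0.870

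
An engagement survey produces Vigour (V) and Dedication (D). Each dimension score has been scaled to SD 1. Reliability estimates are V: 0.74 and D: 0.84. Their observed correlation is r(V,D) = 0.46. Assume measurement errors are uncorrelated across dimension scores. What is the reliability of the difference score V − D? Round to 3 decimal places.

Var(V−D) = 1 + 1 − 2·0.46 = 2 − 0.92 = 1.08.
With uncorrelated errors the cross-covariances are all true-score covariance, so they carry over unchanged; only the diagonal terms shrink to ρᵢσᵢ².
True-score variance = [0.74 + 0.84] − 0.92 = 1.58 − 0.92 = 0.66.
Reliability = 0.66 / 1.08 = 0.611.

0.611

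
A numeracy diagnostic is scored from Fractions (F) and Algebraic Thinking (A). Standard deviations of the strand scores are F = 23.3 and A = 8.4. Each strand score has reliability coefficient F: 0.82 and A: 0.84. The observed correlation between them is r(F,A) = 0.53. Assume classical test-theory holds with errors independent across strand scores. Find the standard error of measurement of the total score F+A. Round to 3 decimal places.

10.441

Var(total) = 613.45 + 207.463 = 820.913.
True-score variance = 504.44 + 207.463 = 711.903, so reliability = 0.8672.
Error variance = 820.913 − 711.903 = 109.01; SEM = √109.01 = 10.441.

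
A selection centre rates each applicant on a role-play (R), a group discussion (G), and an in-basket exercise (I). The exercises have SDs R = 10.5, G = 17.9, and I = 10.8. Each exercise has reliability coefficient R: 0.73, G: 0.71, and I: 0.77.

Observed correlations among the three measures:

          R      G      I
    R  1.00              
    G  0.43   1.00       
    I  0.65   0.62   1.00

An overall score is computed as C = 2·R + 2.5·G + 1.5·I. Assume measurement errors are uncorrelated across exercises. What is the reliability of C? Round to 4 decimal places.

0.8434

Var(C) = 2²·10.5² + 2.5²·17.9² + 1.5²·10.8² + 2·[5·10.5·17.9·0.43 + 3·10.5·10.8·0.65 + 3.75·17.9·10.8·0.62] = 2706 + 2149.38 = 4855.39.
Under uncorrelated errors the observed covariances equal the true-score covariances, so only the own-variance terms attenuate.
True-score variance = [2²·10.5²·0.73 + 2.5²·17.9²·0.71 + 1.5²·10.8²·0.77] + 2149.38 = 1945.83 + 2149.38 = 4095.21.
Reliability = 4095.21 / 4855.39 = 0.8434.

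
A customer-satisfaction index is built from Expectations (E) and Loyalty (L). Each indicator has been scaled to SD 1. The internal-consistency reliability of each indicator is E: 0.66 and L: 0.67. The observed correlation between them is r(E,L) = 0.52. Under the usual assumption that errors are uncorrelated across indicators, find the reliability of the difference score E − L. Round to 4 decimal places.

Var(E−L) = 1 + 1 − 2·0.52 = 2 − 1.04 = 0.96.
With uncorrelated errors the cross-covariances are all true-score covariance, so they carry over unchanged; only the diagonal terms shrink to ρᵢσᵢ².
True-score variance = [0.66 + 0.67] − 1.04 = 1.33 − 1.04 = 0.29.
Reliability = 0.29 / 0.96 = 0.3021.

0.3021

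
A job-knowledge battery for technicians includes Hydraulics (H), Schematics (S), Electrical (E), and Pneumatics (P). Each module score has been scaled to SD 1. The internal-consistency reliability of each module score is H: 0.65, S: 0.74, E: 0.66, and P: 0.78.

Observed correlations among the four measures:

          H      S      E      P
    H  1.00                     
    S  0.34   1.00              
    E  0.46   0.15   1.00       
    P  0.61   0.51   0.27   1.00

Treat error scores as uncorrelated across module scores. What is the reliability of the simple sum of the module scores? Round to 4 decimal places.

0.8652

Var(H+S+E+P) = 4 + 2·[0.34 + 0.46 + 0.61 + 0.15 + 0.51 + 0.27] = 4 + 4.68 = 8.68.
Because errors are independent across components, Cov(Tᵢ,Tⱼ) = Cov(Xᵢ,Xⱼ); the off-diagonal part of the true-score variance is the same as above.
True-score variance = [0.65 + 0.74 + 0.66 + 0.78] + 4.68 = 2.83 + 4.68 = 7.51.
Reliability = 7.51 / 8.68 = 0.8652.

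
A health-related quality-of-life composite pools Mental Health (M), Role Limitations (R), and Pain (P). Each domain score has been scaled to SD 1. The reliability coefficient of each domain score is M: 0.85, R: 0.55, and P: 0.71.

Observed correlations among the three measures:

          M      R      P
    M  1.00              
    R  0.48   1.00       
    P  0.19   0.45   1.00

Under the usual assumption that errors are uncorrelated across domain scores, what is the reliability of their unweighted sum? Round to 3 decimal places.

Var(M+R+P) = 3 + 2·[0.48 + 0.19 + 0.45] = 3 + 2.24 = 5.24.
Because errors are independent across components, Cov(Tᵢ,Tⱼ) = Cov(Xᵢ,Xⱼ); the off-diagonal part of the true-score variance is the same as above.
True-score variance = [0.85 + 0.55 + 0.71] + 2.24 = 2.11 + 2.24 = 4.35.
Reliability = 4.35 / 5.24 = 0.830.

0.830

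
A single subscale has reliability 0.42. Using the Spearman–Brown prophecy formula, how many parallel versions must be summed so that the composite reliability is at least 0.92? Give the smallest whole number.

k ≥ ρ*(1−ρ₁)/(ρ₁(1−ρ*)) = 0.92·0.58 / (0.42·0.08) = 15.881.
Smallest integer k = 16.

16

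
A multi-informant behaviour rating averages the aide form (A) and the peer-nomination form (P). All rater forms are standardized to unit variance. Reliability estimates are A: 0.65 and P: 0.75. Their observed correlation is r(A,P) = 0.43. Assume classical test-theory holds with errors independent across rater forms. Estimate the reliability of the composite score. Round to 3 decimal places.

0.790

Var(A+P) = 2 + 2·[0.43] = 2 + 0.86 = 2.86.
Under uncorrelated errors the observed covariances equal the true-score covariances, so only the own-variance terms attenuate.
True-score variance = [0.65 + 0.75] + 0.86 = 1.4 + 0.86 = 2.26.
Reliability = 2.26 / 2.86 = 0.790.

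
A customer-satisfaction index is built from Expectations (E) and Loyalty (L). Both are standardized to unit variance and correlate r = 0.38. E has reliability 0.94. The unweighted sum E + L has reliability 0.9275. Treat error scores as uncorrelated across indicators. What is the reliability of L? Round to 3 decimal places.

0.860

Var(E+L) = 2 + 2·0.38 = 2.760.
True-score variance = ρ_E + ρ_L + 2·0.38, so 0.9275 = (0.94 + ρ_L + 0.76) / 2.760.
ρ_L = 0.9275·2.760 − 0.94 − 0.76 = 0.860.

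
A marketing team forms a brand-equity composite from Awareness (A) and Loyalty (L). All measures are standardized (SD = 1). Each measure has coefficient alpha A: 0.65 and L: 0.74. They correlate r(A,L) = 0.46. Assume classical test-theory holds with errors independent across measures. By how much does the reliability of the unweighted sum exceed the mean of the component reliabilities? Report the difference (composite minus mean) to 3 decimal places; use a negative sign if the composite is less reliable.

0.096

Var(sum) = 2 + 0.92 = 2.92; true-score variance = 1.39 + 0.92 = 2.31; composite reliability = 0.7911.
Mean component reliability = 0.6950.
Difference = 0.7911 − 0.6950 = 0.096.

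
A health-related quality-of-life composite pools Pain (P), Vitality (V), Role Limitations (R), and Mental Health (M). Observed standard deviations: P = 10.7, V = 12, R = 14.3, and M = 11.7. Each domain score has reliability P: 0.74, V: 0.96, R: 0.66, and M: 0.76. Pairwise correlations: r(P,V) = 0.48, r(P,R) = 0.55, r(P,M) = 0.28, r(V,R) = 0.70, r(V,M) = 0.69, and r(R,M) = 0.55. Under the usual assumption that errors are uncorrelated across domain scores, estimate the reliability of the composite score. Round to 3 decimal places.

Var(P+V+R+M) = 10.7² + 12² + 14.3² + 11.7² + 2·[10.7·12·0.48 + 10.7·14.3·0.55 + 10.7·11.7·0.28 + 12·14.3·0.70 + 12·11.7·0.69 + 14.3·11.7·0.55] = 599.87 + 979.714 = 1579.58.
With uncorrelated errors the cross-covariances are all true-score covariance, so they carry over unchanged; only the diagonal terms shrink to ρᵢσᵢ².
True-score variance = [10.7²·0.74 + 12²·0.96 + 14.3²·0.66 + 11.7²·0.76] + 979.714 = 461.962 + 979.714 = 1441.68.
Reliability = 1441.68 / 1579.58 = 0.913.

0.913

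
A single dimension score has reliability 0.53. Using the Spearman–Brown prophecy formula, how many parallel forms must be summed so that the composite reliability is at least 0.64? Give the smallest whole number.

k ≥ ρ*(1−ρ₁)/(ρ₁(1−ρ*)) = 0.64·0.47 / (0.53·0.36) = 1.577.
Smallest integer k = 2.

2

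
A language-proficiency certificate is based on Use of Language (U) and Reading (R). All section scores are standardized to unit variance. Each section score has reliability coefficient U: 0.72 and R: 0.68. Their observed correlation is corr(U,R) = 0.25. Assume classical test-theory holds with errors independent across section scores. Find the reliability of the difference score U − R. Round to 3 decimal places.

0.600

Var(U−R) = 1 + 1 − 2·0.25 = 2 − 0.5 = 1.5.
With uncorrelated errors the cross-covariances are all true-score covariance, so they carry over unchanged; only the diagonal terms shrink to ρᵢσᵢ².
True-score variance = [0.72 + 0.68] − 0.5 = 1.4 − 0.5 = 0.9.
Reliability = 0.9 / 1.5 = 0.600.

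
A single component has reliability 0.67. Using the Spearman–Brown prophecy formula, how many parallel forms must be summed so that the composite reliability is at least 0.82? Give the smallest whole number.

3

k ≥ ρ*(1−ρ₁)/(ρ₁(1−ρ*)) = 0.82·0.33 / (0.67·0.18) = 2.244.
Smallest integer k = 3.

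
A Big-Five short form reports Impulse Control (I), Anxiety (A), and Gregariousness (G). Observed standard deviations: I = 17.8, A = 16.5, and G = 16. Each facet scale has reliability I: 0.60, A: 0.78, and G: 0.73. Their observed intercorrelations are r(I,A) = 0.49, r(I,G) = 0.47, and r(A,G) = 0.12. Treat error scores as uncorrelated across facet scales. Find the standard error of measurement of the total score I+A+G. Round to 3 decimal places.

Var(total) = 845.09 + 618.898 = 1463.99.
True-score variance = 589.339 + 618.898 = 1208.24, so reliability = 0.8253.
Error variance = 1463.99 − 1208.24 = 255.751; SEM = √255.751 = 15.992.

15.992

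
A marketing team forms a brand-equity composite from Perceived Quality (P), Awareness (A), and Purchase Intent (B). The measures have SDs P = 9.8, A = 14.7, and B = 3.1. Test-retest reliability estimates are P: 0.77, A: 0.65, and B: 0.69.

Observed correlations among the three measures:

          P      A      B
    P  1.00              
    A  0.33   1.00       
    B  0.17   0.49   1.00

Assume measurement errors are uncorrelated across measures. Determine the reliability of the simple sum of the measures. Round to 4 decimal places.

Var(P+A+B) = 9.8² + 14.7² + 3.1² + 2·[9.8·14.7·0.33 + 9.8·3.1·0.17 + 14.7·3.1·0.49] = 321.74 + 150.067 = 471.807.
With uncorrelated errors the cross-covariances are all true-score covariance, so they carry over unchanged; only the diagonal terms shrink to ρᵢσᵢ².
True-score variance = [9.8²·0.77 + 14.7²·0.65 + 3.1²·0.69] + 150.067 = 221.04 + 150.067 = 371.108.
Reliability = 371.108 / 471.807 = 0.7866.

0.7866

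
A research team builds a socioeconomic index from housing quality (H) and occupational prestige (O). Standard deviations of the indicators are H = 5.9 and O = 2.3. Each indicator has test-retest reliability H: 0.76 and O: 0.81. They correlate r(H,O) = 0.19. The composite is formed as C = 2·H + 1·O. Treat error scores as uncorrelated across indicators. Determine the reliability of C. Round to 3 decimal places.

Var(C) = 2²·5.9² + 2.3² + 2·[2·5.9·2.3·0.19] = 144.53 + 10.3132 = 154.843.
With uncorrelated errors the cross-covariances are all true-score covariance, so they carry over unchanged; only the diagonal terms shrink to ρᵢσᵢ².
True-score variance = [2²·5.9²·0.76 + 2.3²·0.81] + 10.3132 = 110.107 + 10.3132 = 120.42.
Reliability = 120.42 / 154.843 = 0.778.

0.778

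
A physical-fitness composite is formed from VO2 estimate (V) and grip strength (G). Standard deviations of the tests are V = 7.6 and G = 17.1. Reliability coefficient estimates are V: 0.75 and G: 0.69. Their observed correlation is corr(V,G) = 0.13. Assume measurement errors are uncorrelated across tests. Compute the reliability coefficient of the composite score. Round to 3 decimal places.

Var(V+G) = 7.6² + 17.1² + 2·[7.6·17.1·0.13] = 350.17 + 33.7896 = 383.96.
Under uncorrelated errors the observed covariances equal the true-score covariances, so only the own-variance terms attenuate.
True-score variance = [7.6²·0.75 + 17.1²·0.69] + 33.7896 = 245.083 + 33.7896 = 278.873.
Reliability = 278.873 / 383.96 = 0.726.

0.726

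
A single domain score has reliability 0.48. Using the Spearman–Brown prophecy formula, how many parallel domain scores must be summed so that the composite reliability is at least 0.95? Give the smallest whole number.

k ≥ ρ*(1−ρ₁)/(ρ₁(1−ρ*)) = 0.95·0.52 / (0.48·0.05) = 20.583.
Smallest integer k = 21.

21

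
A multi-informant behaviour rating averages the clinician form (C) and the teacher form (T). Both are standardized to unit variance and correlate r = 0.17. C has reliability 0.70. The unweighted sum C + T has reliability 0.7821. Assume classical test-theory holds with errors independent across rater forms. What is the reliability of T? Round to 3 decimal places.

0.790

Var(C+T) = 2 + 2·0.17 = 2.340.
True-score variance = ρ_C + ρ_T + 2·0.17, so 0.7821 = (0.70 + ρ_T + 0.34) / 2.340.
ρ_T = 0.7821·2.340 − 0.70 − 0.34 = 0.790.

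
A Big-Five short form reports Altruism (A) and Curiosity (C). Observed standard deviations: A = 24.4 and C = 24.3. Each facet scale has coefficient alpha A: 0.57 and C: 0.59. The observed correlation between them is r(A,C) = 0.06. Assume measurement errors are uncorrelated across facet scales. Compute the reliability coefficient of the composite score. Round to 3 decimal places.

0.604

Var(A+C) = 24.4² + 24.3² + 2·[24.4·24.3·0.06] = 1185.85 + 71.1504 = 1257.
With uncorrelated errors the cross-covariances are all true-score covariance, so they carry over unchanged; only the diagonal terms shrink to ρᵢσᵢ².
True-score variance = [24.4²·0.57 + 24.3²·0.59] + 71.1504 = 687.744 + 71.1504 = 758.895.
Reliability = 758.895 / 1257 = 0.604.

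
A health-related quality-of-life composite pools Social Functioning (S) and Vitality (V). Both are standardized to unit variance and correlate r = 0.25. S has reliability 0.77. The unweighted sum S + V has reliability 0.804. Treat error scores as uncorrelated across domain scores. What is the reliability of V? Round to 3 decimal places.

Var(S+V) = 2 + 2·0.25 = 2.500.
True-score variance = ρ_S + ρ_V + 2·0.25, so 0.804 = (0.77 + ρ_V + 0.50) / 2.500.
ρ_V = 0.804·2.500 − 0.77 − 0.50 = 0.740.

0.740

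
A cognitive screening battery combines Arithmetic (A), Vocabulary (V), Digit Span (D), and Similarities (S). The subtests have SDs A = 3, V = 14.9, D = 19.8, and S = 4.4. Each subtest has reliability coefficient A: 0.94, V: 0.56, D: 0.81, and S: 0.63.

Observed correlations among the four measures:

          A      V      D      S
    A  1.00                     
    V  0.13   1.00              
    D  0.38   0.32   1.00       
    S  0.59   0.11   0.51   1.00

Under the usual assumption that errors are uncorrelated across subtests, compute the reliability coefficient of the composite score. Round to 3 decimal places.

Var(A+V+D+S) = 3² + 14.9² + 19.8² + 4.4² + 2·[3·14.9·0.13 + 3·19.8·0.38 + 3·4.4·0.59 + 14.9·19.8·0.32 + 14.9·4.4·0.11 + 19.8·4.4·0.51] = 642.41 + 364.44 = 1006.85.
Because errors are independent across components, Cov(Tᵢ,Tⱼ) = Cov(Xᵢ,Xⱼ); the off-diagonal part of the true-score variance is the same as above.
True-score variance = [3²·0.94 + 14.9²·0.56 + 19.8²·0.81 + 4.4²·0.63] + 364.44 = 462.535 + 364.44 = 826.975.
Reliability = 826.975 / 1006.85 = 0.821.

0.821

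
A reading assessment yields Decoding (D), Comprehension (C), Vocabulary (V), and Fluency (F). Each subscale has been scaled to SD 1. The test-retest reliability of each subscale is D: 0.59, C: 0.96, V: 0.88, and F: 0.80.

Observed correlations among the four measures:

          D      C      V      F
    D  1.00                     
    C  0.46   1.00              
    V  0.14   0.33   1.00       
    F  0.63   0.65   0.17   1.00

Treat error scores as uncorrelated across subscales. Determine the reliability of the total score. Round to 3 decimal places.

0.912

Var(D+C+V+F) = 4 + 2·[0.46 + 0.14 + 0.63 + 0.33 + 0.65 + 0.17] = 4 + 4.76 = 8.76.
Because errors are independent across components, Cov(Tᵢ,Tⱼ) = Cov(Xᵢ,Xⱼ); the off-diagonal part of the true-score variance is the same as above.
True-score variance = [0.59 + 0.96 + 0.88 + 0.80] + 4.76 = 3.23 + 4.76 = 7.99.
Reliability = 7.99 / 8.76 = 0.912.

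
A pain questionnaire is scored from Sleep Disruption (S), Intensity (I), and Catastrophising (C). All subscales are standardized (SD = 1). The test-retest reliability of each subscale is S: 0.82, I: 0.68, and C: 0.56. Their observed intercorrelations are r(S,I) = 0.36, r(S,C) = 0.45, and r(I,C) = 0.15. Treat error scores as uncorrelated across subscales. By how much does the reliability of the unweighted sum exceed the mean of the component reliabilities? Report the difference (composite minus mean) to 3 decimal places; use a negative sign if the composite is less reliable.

Var(sum) = 3 + 1.92 = 4.92; true-score variance = 2.06 + 1.92 = 3.98; composite reliability = 0.8089.
Mean component reliability = 0.6867.
Difference = 0.8089 − 0.6867 = 0.122.

0.122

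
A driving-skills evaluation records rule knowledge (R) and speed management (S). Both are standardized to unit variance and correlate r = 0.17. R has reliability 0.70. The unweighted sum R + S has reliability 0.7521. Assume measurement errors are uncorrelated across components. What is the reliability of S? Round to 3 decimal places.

0.720

Var(R+S) = 2 + 2·0.17 = 2.340.
True-score variance = ρ_R + ρ_S + 2·0.17, so 0.7521 = (0.70 + ρ_S + 0.34) / 2.340.
ρ_S = 0.7521·2.340 − 0.70 − 0.34 = 0.720.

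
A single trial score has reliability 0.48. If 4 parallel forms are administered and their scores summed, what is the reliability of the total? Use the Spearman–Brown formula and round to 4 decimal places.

ρ_k = kρ / (1 + (k−1)ρ) = 4·0.48 / (1 + 3·0.48) = 1.920 / 2.440 = 0.7869.

0.7869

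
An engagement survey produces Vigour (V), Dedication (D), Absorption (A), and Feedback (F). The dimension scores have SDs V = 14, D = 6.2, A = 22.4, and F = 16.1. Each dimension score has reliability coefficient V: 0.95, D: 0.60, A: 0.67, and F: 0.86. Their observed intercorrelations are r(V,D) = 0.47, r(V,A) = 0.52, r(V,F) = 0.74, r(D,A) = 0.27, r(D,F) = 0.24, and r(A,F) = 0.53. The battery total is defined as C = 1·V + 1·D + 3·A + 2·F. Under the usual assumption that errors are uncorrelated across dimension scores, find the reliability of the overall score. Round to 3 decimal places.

Var(C) = 14² + 6.2² + 3²·22.4² + 2²·16.1² + 2·[14·6.2·0.47 + 3·14·22.4·0.52 + 2·14·16.1·0.74 + 3·6.2·22.4·0.27 + 2·6.2·16.1·0.24 + 6·22.4·16.1·0.53] = 5787.12 + 4341.69 = 10128.8.
With uncorrelated errors the cross-covariances are all true-score covariance, so they carry over unchanged; only the diagonal terms shrink to ρᵢσᵢ².
True-score variance = [14²·0.95 + 6.2²·0.60 + 3²·22.4²·0.67 + 2²·16.1²·0.86] + 4341.69 = 4126.56 + 4341.69 = 8468.25.
Reliability = 8468.25 / 10128.8 = 0.836.

0.836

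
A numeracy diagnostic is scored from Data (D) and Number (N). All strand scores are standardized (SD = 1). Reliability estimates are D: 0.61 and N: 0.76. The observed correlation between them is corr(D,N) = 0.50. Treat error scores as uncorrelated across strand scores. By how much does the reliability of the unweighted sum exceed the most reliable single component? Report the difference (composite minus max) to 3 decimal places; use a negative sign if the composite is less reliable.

0.030

Var(sum) = 2 + 1 = 3; true-score variance = 1.37 + 1 = 2.37; composite reliability = 0.7900.
Max component reliability = 0.7600.
Difference = 0.7900 − 0.7600 = 0.030.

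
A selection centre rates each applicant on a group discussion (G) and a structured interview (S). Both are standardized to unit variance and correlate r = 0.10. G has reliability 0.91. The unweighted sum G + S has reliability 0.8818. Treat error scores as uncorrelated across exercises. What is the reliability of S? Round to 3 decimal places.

Var(G+S) = 2 + 2·0.10 = 2.200.
True-score variance = ρ_G + ρ_S + 2·0.10, so 0.8818 = (0.91 + ρ_S + 0.20) / 2.200.
ρ_S = 0.8818·2.200 − 0.91 − 0.20 = 0.830.

0.830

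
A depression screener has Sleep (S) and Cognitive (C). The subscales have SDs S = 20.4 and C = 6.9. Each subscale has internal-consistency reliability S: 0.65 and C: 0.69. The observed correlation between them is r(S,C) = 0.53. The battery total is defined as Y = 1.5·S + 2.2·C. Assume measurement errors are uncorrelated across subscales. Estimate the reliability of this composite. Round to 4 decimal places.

Var(Y) = 1.5²·20.4² + 2.2²·6.9² + 2·[3.3·20.4·6.9·0.53] = 1166.79 + 492.378 = 1659.17.
Under uncorrelated errors the observed covariances equal the true-score covariances, so only the own-variance terms attenuate.
True-score variance = [1.5²·20.4²·0.65 + 2.2²·6.9²·0.69] + 492.378 = 767.632 + 492.378 = 1260.01.
Reliability = 1260.01 / 1659.17 = 0.7594.

0.7594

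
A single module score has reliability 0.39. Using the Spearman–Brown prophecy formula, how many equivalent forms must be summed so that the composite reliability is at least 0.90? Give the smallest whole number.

15

k ≥ ρ*(1−ρ₁)/(ρ₁(1−ρ*)) = 0.90·0.61 / (0.39·0.10) = 14.077.
Smallest integer k = 15.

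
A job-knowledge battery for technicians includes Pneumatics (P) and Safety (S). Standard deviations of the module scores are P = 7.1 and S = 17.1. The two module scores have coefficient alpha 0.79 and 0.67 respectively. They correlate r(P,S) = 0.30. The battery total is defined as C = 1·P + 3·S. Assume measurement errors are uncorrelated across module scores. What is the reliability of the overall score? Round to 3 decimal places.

0.697

Var(C) = 7.1² + 3²·17.1² + 2·[3·7.1·17.1·0.30] = 2682.1 + 218.538 = 2900.64.
Because errors are independent across components, Cov(Tᵢ,Tⱼ) = Cov(Xᵢ,Xⱼ); the off-diagonal part of the true-score variance is the same as above.
True-score variance = [7.1²·0.79 + 3²·17.1²·0.67] + 218.538 = 1803.06 + 218.538 = 2021.59.
Reliability = 2021.59 / 2900.64 = 0.697.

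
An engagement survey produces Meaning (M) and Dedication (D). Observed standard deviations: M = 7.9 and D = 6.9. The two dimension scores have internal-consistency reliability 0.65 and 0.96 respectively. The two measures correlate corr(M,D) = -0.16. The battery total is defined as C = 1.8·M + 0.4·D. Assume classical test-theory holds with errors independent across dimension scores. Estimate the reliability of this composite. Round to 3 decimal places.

Var(C) = 1.8²·7.9² + 0.4²·6.9² + 2·[0.72·7.9·6.9·(-0.16)] = 209.826 − 12.5591 = 197.267.
With uncorrelated errors the cross-covariances are all true-score covariance, so they carry over unchanged; only the diagonal terms shrink to ρᵢσᵢ².
True-score variance = [1.8²·7.9²·0.65 + 0.4²·6.9²·0.96] − 12.5591 = 138.748 − 12.5591 = 126.189.
Reliability = 126.189 / 197.267 = 0.640.

0.640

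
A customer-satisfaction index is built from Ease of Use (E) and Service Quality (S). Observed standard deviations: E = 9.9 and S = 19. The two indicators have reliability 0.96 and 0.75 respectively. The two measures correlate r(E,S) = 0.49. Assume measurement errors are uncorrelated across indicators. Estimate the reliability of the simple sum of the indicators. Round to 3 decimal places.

0.854

Var(E+S) = 9.9² + 19² + 2·[9.9·19·0.49] = 459.01 + 184.338 = 643.348.
With uncorrelated errors the cross-covariances are all true-score covariance, so they carry over unchanged; only the diagonal terms shrink to ρᵢσᵢ².
True-score variance = [9.9²·0.96 + 19²·0.75] + 184.338 = 364.84 + 184.338 = 549.178.
Reliability = 549.178 / 643.348 = 0.854.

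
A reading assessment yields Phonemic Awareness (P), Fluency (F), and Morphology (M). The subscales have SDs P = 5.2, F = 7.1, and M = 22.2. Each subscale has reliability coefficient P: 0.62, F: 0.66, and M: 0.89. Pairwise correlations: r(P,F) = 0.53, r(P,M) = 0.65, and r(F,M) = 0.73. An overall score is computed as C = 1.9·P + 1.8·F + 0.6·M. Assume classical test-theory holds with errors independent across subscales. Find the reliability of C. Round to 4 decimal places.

0.8869

Var(C) = 1.9²·5.2² + 1.8²·7.1² + 0.6²·22.2² + 2·[3.42·5.2·7.1·0.53 + 1.14·5.2·22.2·0.65 + 1.08·7.1·22.2·0.73] = 438.365 + 553.46 = 991.825.
Because errors are independent across components, Cov(Tᵢ,Tⱼ) = Cov(Xᵢ,Xⱼ); the off-diagonal part of the true-score variance is the same as above.
True-score variance = [1.9²·5.2²·0.62 + 1.8²·7.1²·0.66 + 0.6²·22.2²·0.89] + 553.46 = 326.224 + 553.46 = 879.683.
Reliability = 879.683 / 991.825 = 0.8869.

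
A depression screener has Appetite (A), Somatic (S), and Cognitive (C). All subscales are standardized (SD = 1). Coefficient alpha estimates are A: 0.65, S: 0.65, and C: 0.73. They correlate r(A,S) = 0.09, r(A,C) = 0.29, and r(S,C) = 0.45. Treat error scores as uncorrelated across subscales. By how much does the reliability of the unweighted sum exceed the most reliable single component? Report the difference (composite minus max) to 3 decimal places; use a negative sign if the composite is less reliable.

0.062

Var(sum) = 3 + 1.66 = 4.66; true-score variance = 2.03 + 1.66 = 3.69; composite reliability = 0.7918.
Max component reliability = 0.7300.
Difference = 0.7918 − 0.7300 = 0.062.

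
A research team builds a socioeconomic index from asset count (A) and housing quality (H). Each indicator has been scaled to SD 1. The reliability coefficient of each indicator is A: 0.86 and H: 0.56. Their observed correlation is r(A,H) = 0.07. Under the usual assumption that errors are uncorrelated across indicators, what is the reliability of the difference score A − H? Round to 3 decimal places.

Var(A−H) = 1 + 1 − 2·0.07 = 2 − 0.14 = 1.86.
With uncorrelated errors the cross-covariances are all true-score covariance, so they carry over unchanged; only the diagonal terms shrink to ρᵢσᵢ².
True-score variance = [0.86 + 0.56] − 0.14 = 1.42 − 0.14 = 1.28.
Reliability = 1.28 / 1.86 = 0.688.

0.688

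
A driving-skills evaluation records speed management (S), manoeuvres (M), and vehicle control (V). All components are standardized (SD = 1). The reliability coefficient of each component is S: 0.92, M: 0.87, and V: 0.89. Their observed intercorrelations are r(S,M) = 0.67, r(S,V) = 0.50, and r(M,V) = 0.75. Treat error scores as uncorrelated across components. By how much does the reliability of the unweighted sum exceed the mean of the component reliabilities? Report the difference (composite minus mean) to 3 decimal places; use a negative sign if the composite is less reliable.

0.060

Var(sum) = 3 + 3.84 = 6.84; true-score variance = 2.68 + 3.84 = 6.52; composite reliability = 0.9532.
Mean component reliability = 0.8933.
Difference = 0.9532 − 0.8933 = 0.060.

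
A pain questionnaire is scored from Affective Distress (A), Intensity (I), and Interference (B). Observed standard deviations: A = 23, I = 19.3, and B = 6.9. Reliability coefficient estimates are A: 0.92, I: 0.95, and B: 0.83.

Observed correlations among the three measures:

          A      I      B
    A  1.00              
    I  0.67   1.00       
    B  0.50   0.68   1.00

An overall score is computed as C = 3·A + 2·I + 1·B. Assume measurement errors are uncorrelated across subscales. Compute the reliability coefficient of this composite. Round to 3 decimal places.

0.957

Var(C) = 3²·23² + 2²·19.3² + 6.9² + 2·[6·23·19.3·0.67 + 3·23·6.9·0.50 + 2·19.3·6.9·0.68] = 6298.57 + 4407.28 = 10705.8.
Under uncorrelated errors the observed covariances equal the true-score covariances, so only the own-variance terms attenuate.
True-score variance = [3²·23²·0.92 + 2²·19.3²·0.95 + 6.9²·0.83] + 4407.28 = 5835.1 + 4407.28 = 10242.4.
Reliability = 10242.4 / 10705.8 = 0.957.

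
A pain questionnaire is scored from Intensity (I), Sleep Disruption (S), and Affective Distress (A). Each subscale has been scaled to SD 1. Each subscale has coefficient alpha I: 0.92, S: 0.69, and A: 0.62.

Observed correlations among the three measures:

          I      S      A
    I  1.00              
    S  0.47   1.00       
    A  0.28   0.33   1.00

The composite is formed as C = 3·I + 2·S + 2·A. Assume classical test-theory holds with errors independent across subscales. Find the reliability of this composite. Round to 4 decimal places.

Var(C) = 3² + 2² + 2² + 2·[6·0.47 + 6·0.28 + 4·0.33] = 17 + 11.64 = 28.64.
Because errors are independent across components, Cov(Tᵢ,Tⱼ) = Cov(Xᵢ,Xⱼ); the off-diagonal part of the true-score variance is the same as above.
True-score variance = [3²·0.92 + 2²·0.69 + 2²·0.62] + 11.64 = 13.52 + 11.64 = 25.16.
Reliability = 25.16 / 28.64 = 0.8785.

0.8785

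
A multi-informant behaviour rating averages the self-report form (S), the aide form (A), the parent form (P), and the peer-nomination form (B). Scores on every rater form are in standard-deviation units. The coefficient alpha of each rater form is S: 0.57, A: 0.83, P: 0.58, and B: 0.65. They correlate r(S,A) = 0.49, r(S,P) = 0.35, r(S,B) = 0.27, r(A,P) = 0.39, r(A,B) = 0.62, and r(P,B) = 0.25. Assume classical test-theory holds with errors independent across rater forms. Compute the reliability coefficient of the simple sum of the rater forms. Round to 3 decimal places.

0.843

Var(S+A+P+B) = 4 + 2·[0.49 + 0.35 + 0.27 + 0.39 + 0.62 + 0.25] = 4 + 4.74 = 8.74.
Because errors are independent across components, Cov(Tᵢ,Tⱼ) = Cov(Xᵢ,Xⱼ); the off-diagonal part of the true-score variance is the same as above.
True-score variance = [0.57 + 0.83 + 0.58 + 0.65] + 4.74 = 2.63 + 4.74 = 7.37.
Reliability = 7.37 / 8.74 = 0.843.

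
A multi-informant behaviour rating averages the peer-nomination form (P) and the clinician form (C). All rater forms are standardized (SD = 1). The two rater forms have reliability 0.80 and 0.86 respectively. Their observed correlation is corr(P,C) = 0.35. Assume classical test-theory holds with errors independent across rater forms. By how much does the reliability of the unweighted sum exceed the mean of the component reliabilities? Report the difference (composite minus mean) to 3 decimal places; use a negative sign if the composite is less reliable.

Var(sum) = 2 + 0.7 = 2.7; true-score variance = 1.66 + 0.7 = 2.36; composite reliability = 0.8741.
Mean component reliability = 0.8300.
Difference = 0.8741 − 0.8300 = 0.044.

0.044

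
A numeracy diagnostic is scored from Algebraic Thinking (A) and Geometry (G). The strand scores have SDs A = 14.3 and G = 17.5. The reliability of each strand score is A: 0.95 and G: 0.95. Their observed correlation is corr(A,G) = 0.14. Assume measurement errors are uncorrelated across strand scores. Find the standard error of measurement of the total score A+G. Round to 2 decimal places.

5.05

Var(total) = 510.74 + 70.07 = 580.81.
True-score variance = 485.203 + 70.07 = 555.273, so reliability = 0.9560.
Error variance = 580.81 − 555.273 = 25.537; SEM = √25.537 = 5.05.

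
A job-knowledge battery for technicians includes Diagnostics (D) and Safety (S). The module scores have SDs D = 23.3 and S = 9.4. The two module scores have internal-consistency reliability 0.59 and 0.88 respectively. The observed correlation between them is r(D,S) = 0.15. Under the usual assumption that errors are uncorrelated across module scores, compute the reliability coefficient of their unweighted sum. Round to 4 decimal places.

Var(D+S) = 23.3² + 9.4² + 2·[23.3·9.4·0.15] = 631.25 + 65.706 = 696.956.
With uncorrelated errors the cross-covariances are all true-score covariance, so they carry over unchanged; only the diagonal terms shrink to ρᵢσᵢ².
True-score variance = [23.3²·0.59 + 9.4²·0.88] + 65.706 = 398.062 + 65.706 = 463.768.
Reliability = 463.768 / 696.956 = 0.6654.

0.6654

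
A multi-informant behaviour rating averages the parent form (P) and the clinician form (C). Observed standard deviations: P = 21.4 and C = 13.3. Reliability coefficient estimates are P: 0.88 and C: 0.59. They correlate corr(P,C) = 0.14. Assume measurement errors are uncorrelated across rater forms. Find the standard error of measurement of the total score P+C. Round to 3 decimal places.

Var(total) = 634.85 + 79.6936 = 714.544.
True-score variance = 507.37 + 79.6936 = 587.063, so reliability = 0.8216.
Error variance = 714.544 − 587.063 = 127.48; SEM = √127.48 = 11.291.

11.291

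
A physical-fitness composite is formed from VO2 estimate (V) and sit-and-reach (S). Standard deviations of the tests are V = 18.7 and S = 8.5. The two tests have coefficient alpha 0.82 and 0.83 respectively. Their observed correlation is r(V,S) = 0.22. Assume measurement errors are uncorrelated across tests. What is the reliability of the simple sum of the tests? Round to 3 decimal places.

0.847

Var(V+S) = 18.7² + 8.5² + 2·[18.7·8.5·0.22] = 421.94 + 69.938 = 491.878.
Because errors are independent across components, Cov(Tᵢ,Tⱼ) = Cov(Xᵢ,Xⱼ); the off-diagonal part of the true-score variance is the same as above.
True-score variance = [18.7²·0.82 + 8.5²·0.83] + 69.938 = 346.713 + 69.938 = 416.651.
Reliability = 416.651 / 491.878 = 0.847.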